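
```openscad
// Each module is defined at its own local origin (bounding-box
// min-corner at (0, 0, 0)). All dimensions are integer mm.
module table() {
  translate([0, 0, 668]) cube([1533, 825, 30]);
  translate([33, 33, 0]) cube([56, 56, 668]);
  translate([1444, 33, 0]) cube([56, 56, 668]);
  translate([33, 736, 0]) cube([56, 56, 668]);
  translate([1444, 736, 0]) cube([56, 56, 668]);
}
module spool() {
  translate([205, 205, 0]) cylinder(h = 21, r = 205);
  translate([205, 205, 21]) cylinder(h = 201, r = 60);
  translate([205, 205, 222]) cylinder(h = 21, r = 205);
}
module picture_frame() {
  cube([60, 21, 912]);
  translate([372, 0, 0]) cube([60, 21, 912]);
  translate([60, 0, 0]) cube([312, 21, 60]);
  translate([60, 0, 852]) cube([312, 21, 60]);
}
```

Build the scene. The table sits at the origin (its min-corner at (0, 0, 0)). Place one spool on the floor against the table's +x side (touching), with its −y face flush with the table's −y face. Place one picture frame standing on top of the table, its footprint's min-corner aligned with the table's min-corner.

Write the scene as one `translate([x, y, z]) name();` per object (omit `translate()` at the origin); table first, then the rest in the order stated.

table();
translate([1533, 0, 0]) spool();
translate([0, 0, 698]) picture_frame();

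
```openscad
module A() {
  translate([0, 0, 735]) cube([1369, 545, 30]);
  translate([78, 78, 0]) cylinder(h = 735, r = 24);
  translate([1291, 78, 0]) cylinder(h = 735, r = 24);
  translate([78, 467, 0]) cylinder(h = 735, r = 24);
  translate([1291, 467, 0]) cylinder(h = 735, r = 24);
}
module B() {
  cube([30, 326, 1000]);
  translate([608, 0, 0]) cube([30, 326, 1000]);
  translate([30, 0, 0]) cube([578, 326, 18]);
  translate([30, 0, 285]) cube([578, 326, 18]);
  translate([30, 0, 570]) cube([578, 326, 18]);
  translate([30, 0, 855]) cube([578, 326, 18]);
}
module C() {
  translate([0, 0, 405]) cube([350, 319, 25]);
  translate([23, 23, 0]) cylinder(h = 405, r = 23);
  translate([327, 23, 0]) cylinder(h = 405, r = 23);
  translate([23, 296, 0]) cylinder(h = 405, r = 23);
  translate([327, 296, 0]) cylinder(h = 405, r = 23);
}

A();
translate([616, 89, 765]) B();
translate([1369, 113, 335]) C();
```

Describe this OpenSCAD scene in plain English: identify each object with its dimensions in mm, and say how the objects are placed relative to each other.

A is a table with a 1369×545 mm rectangular top, 30 mm thick, top surface at z = 765 mm, supported by four round legs of 48 mm diameter, each leg's bounding box inset 54 mm from the nearest pair of top edges, running from the floor.

B is an open bookshelf. Two side panels, each 30 mm thick, 326 mm deep and 1000 mm tall, stand 638 mm apart (outside-to-outside). Between them sit 4 shelves, each 18 mm thick and 326 mm deep, spanning the full gap between the sides. The bottom shelf rests on the floor (its underside at z = 0) and the clear gap between one shelf's top and the next shelf's underside is 267 mm.

C is a simple wooden stool: a rectangular seat 350 mm (x) by 319 mm (y), 25 mm thick, top face at z = 430 mm, on four round legs, each 46 mm in diameter. The legs rest on z = 0, each leg's axis is inset half a diameter from the nearest pair of seat edges (so the leg's bounding box is flush with the corner).

The bookshelf is on top of the table. The stool is beside the table with their tops flush at z = 765.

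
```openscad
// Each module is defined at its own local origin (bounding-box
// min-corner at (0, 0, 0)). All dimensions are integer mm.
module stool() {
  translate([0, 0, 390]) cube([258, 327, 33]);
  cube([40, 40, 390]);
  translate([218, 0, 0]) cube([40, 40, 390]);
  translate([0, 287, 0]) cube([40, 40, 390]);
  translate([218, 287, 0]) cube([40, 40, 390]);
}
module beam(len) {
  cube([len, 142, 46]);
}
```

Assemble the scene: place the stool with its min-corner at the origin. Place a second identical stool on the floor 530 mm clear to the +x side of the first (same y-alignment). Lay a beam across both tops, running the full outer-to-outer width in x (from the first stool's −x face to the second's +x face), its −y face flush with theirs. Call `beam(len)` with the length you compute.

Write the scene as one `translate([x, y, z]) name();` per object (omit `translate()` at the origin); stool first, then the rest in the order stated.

stool();
translate([788, 0, 0]) stool();
translate([0, 0, 423]) beam(1046);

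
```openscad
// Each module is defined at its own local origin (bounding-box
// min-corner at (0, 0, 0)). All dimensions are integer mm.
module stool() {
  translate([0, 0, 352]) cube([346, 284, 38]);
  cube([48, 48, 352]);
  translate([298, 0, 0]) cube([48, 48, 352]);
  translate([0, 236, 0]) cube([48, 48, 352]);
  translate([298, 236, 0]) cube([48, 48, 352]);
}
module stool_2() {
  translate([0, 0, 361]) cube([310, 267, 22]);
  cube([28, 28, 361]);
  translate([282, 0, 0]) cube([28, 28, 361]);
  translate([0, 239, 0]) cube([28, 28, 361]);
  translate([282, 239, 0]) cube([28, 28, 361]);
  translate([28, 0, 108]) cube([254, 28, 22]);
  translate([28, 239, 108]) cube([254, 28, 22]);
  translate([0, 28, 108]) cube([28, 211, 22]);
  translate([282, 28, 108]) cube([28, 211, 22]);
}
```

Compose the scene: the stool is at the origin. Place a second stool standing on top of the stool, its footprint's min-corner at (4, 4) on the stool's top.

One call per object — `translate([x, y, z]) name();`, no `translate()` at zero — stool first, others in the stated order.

stool();
translate([4, 4, 390]) stool_2();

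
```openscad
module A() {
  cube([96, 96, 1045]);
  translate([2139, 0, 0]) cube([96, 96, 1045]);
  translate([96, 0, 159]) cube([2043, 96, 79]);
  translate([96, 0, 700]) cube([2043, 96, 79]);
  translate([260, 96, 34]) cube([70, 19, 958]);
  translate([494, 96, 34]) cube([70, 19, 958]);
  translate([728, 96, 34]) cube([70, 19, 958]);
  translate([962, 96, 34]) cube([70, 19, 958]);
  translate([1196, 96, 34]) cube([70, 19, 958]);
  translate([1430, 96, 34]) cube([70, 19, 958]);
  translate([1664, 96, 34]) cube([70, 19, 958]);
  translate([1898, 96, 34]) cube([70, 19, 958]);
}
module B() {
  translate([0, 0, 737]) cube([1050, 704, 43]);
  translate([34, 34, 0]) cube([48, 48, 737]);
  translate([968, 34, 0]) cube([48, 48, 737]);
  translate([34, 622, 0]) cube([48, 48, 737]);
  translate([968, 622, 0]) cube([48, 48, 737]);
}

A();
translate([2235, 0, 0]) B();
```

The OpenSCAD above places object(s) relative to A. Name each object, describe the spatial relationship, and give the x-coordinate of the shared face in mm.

A is a fence section. B is a table. The table is against the fence section's +x side, with their −y faces flush. The x-coordinate of the shared face is 2235 mm.

The fence section's +x face and the table's −x face are both at x = 2235 mm.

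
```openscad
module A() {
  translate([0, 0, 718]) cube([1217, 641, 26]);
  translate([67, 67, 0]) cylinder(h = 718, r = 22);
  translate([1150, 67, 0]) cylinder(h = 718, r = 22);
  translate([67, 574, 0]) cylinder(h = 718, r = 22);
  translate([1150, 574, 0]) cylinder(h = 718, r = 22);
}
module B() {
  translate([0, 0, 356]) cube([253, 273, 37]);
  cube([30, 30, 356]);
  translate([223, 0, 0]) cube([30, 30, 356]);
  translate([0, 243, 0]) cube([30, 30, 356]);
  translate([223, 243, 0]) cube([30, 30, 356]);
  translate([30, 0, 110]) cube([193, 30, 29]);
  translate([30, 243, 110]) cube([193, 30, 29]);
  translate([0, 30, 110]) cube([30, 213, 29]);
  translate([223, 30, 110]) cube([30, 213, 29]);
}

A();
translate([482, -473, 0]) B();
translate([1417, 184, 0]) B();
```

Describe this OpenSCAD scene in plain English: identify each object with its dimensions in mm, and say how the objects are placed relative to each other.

A is a rectangular dining table. The top is 1217×641×26 mm with its upper surface at z = 744 mm. It stands on four round legs of 44 mm diameter, each leg's bounding box inset 45 mm from the nearest pair of top edges, running from the floor to the underside of the top.

B is a simple wooden stool: a rectangular seat 253 mm (x) by 273 mm (y), 37 mm thick, top face at z = 393 mm, on four square legs, each 30×30 mm in cross-section. The legs rest on z = 0, each flush with a corner of the seat. Four stretchers, 30 mm wide and 29 mm tall, connect adjacent legs with their undersides at z = 110 mm, each running between the inner faces of the legs it joins and aligned with the legs' outer faces on the other axis.

Two stools sit around the table at the −y, +x sides.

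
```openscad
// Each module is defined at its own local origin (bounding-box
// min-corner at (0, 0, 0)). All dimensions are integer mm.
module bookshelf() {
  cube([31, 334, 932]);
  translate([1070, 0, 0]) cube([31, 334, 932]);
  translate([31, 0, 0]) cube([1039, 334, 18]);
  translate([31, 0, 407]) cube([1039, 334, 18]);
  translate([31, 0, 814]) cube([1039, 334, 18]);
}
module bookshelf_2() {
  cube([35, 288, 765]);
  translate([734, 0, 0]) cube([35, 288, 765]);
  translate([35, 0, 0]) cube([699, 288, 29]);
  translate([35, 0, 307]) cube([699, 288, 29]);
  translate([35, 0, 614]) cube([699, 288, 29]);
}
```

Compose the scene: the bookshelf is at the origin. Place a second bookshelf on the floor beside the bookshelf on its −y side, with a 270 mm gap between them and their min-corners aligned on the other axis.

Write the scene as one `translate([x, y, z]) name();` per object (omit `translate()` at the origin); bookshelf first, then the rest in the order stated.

bookshelf();
translate([0, -558, 0]) bookshelf_2();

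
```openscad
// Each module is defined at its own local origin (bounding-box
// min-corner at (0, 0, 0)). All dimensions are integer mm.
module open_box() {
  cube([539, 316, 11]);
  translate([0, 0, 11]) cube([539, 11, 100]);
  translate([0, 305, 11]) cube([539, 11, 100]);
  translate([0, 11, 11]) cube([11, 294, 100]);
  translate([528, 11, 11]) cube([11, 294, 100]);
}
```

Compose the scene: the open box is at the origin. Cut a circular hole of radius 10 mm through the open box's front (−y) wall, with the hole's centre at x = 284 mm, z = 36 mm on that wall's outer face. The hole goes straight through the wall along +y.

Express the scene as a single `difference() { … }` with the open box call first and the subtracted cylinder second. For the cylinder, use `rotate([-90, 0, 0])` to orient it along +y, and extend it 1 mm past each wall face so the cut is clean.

difference() {
  open_box();
  translate([284, -1, 36]) rotate([-90, 0, 0]) cylinder(h = 13, r = 10);
}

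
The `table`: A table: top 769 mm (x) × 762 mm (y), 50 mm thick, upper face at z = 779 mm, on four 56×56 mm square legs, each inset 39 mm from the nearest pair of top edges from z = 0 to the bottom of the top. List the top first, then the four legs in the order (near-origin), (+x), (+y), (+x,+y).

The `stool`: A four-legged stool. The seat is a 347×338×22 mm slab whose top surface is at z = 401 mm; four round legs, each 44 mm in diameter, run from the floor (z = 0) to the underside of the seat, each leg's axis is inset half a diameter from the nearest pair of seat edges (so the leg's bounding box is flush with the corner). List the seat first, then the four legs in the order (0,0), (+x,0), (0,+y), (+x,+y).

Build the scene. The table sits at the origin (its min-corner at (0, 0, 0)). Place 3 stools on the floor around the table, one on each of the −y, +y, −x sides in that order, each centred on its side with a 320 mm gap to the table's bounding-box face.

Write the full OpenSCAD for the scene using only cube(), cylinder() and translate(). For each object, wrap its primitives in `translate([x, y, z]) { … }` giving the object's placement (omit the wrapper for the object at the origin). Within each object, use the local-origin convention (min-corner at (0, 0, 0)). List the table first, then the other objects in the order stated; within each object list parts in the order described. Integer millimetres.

translate([0, 0, 729]) cube([769, 762, 50]);
translate([39, 39, 0]) cube([56, 56, 729]);
translate([674, 39, 0]) cube([56, 56, 729]);
translate([39, 667, 0]) cube([56, 56, 729]);
translate([674, 667, 0]) cube([56, 56, 729]);
translate([211, -658, 0]) {
  translate([0, 0, 379]) cube([347, 338, 22]);
  translate([22, 22, 0]) cylinder(h = 379, r = 22);
  translate([325, 22, 0]) cylinder(h = 379, r = 22);
  translate([22, 316, 0]) cylinder(h = 379, r = 22);
  translate([325, 316, 0]) cylinder(h = 379, r = 22);
}
translate([211, 1082, 0]) {
  translate([0, 0, 379]) cube([347, 338, 22]);
  translate([22, 22, 0]) cylinder(h = 379, r = 22);
  translate([325, 22, 0]) cylinder(h = 379, r = 22);
  translate([22, 316, 0]) cylinder(h = 379, r = 22);
  translate([325, 316, 0]) cylinder(h = 379, r = 22);
}
translate([-667, 212, 0]) {
  translate([0, 0, 379]) cube([347, 338, 22]);
  translate([22, 22, 0]) cylinder(h = 379, r = 22);
  translate([325, 22, 0]) cylinder(h = 379, r = 22);
  translate([22, 316, 0]) cylinder(h = 379, r = 22);
  translate([325, 316, 0]) cylinder(h = 379, r = 22);
}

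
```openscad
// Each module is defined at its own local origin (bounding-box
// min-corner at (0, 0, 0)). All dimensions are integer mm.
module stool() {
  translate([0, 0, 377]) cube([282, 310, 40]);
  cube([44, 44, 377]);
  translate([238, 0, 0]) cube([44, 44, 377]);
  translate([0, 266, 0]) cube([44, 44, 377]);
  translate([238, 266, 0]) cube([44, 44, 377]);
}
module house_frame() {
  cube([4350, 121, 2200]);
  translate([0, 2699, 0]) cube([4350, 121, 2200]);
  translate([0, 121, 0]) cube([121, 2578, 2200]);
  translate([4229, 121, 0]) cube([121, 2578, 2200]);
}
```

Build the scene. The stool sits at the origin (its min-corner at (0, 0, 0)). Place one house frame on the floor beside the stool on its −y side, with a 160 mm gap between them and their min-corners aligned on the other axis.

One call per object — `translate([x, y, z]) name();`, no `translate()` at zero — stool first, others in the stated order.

stool();
translate([0, -2980, 0]) house_frame();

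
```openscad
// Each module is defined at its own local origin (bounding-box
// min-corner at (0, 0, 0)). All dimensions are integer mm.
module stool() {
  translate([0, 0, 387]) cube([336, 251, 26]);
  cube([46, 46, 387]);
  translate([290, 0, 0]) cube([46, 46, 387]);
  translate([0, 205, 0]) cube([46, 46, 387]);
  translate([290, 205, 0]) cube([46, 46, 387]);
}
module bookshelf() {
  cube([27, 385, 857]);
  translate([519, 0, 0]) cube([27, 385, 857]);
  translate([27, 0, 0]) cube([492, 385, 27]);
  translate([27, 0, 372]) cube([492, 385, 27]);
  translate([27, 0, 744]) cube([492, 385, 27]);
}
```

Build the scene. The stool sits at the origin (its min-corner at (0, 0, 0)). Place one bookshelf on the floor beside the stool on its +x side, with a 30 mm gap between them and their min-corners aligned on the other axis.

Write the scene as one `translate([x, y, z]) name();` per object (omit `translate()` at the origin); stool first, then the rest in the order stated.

stool();
translate([366, 0, 0]) bookshelf();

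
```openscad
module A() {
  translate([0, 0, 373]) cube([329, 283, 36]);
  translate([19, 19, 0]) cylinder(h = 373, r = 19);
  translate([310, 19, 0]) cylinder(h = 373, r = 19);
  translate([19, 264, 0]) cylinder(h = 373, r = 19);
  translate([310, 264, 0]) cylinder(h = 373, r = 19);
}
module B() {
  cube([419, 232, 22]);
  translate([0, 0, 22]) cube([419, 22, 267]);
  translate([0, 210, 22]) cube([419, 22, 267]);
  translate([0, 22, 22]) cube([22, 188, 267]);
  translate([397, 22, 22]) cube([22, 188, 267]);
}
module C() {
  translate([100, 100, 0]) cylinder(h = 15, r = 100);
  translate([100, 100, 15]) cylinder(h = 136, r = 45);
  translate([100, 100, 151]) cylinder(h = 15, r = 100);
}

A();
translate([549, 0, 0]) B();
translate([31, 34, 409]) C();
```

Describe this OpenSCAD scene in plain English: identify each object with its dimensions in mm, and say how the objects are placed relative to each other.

A is a simple wooden stool: a rectangular seat 329 mm (x) by 283 mm (y), 36 mm thick, top face at z = 409 mm, on four round legs, each 38 mm in diameter. The legs rest on z = 0, each leg's axis is inset half a diameter from the nearest pair of seat edges (so the leg's bounding box is flush with the corner).

B is an open-topped rectangular box: outside dimensions 419×232×289 mm, with a uniform wall and base thickness of 22 mm. The base is a full 419×232 slab on the floor; four walls sit on top of the base. The front and back walls (the −y and +y sides) span the full width; the two side walls fit between them.

C is a spool: two coaxial disc flanges of radius 100 mm and thickness 15 mm, joined by a core cylinder of radius 45 mm and height 136 mm. The lower flange rests on z = 0 and the three cylinders share a vertical axis.

The open box is on the floor beside the stool on its +x side. The spool is on top of the stool.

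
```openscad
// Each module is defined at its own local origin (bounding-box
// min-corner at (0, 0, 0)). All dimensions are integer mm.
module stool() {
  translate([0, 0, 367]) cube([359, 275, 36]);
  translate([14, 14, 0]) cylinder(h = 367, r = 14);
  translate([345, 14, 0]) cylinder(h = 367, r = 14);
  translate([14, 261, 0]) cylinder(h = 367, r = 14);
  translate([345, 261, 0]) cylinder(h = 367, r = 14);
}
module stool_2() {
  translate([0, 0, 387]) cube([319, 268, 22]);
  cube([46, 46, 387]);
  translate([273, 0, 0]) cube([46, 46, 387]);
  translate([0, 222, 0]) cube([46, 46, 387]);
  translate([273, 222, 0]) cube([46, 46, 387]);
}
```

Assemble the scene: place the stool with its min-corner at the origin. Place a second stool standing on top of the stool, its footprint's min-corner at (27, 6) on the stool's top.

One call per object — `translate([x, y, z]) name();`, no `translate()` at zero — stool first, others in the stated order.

stool();
translate([27, 6, 403]) stool_2();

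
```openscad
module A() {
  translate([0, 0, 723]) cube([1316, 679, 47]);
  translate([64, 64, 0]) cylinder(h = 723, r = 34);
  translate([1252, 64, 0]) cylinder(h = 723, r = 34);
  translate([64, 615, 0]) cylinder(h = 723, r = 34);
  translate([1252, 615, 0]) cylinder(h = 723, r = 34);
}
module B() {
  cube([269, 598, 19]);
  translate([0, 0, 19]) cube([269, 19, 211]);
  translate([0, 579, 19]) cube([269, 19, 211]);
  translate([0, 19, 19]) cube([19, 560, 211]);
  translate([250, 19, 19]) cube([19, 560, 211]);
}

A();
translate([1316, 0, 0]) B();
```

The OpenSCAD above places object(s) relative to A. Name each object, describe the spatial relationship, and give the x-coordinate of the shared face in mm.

A is a table. B is an open box. The open box is against the table's +x side, with their −y faces flush. The x-coordinate of the shared face is 1316 mm.

The table's +x face and the open box's −x face are both at x = 1316 mm.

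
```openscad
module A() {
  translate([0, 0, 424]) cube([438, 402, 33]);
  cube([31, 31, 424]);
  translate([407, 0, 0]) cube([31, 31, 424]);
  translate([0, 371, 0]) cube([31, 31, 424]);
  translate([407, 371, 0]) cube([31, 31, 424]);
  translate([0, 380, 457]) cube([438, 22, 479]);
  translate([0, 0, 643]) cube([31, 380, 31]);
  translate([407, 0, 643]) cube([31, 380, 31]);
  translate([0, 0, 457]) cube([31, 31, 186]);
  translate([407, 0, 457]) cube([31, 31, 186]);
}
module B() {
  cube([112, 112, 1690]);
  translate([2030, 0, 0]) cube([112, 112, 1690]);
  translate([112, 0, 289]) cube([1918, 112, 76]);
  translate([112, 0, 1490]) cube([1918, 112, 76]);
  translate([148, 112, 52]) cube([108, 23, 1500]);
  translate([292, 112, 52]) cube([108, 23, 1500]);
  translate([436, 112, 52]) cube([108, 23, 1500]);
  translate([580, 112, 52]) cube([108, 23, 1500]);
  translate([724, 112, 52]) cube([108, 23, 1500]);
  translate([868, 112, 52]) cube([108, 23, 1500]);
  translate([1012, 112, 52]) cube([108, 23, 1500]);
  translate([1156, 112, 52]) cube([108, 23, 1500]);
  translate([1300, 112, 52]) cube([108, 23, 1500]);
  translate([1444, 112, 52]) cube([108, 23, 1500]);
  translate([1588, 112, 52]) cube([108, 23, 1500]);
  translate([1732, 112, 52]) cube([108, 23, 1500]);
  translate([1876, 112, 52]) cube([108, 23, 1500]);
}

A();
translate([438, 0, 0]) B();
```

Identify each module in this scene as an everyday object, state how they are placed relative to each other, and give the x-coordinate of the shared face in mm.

The chair's +x face and the fence section's −x face are both at x = 438 mm.

A is a chair. B is a fence section. The fence section is against the chair's +x side, with their −y faces flush. The x-coordinate of the shared face is 438 mm.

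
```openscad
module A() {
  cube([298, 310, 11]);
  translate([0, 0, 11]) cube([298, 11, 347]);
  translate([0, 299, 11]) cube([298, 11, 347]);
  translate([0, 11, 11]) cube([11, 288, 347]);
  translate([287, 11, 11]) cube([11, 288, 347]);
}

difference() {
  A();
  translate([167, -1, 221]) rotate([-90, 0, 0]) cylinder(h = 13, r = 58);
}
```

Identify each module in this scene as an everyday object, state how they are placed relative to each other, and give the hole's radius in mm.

The subtracted cylinder has r = 58 mm.

A is an open box. The open box has a circular hole through its front wall. The hole's radius is 58 mm.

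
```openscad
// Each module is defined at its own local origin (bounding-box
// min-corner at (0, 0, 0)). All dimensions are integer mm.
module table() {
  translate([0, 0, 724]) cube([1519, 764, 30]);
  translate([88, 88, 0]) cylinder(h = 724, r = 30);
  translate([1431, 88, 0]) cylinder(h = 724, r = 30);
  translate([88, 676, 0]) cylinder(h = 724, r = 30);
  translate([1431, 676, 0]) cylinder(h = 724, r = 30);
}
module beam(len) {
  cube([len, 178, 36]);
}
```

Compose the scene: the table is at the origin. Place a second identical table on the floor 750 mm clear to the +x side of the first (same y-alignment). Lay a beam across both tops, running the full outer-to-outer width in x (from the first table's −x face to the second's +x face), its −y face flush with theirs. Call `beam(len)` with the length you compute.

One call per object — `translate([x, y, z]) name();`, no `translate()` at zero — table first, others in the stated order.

table();
translate([2269, 0, 0]) table();
translate([0, 0, 754]) beam(3788);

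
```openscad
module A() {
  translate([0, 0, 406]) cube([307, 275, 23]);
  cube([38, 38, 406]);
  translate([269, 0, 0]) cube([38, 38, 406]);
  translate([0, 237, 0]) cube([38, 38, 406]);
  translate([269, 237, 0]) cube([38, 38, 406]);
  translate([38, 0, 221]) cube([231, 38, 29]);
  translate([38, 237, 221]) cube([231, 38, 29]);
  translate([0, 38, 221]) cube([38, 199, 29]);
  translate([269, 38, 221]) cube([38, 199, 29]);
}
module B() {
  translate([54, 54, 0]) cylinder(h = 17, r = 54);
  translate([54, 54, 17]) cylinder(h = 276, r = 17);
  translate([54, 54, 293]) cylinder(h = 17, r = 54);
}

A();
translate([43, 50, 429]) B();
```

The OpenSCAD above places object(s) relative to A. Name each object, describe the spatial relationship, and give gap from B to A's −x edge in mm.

The spool's min-x is at 43; the stool's min-x is 0; gap = 43 mm.

A is a stool. B is a spool. The spool is on top of the stool. The gap from the spool to the stool's −x edge is 43 mm.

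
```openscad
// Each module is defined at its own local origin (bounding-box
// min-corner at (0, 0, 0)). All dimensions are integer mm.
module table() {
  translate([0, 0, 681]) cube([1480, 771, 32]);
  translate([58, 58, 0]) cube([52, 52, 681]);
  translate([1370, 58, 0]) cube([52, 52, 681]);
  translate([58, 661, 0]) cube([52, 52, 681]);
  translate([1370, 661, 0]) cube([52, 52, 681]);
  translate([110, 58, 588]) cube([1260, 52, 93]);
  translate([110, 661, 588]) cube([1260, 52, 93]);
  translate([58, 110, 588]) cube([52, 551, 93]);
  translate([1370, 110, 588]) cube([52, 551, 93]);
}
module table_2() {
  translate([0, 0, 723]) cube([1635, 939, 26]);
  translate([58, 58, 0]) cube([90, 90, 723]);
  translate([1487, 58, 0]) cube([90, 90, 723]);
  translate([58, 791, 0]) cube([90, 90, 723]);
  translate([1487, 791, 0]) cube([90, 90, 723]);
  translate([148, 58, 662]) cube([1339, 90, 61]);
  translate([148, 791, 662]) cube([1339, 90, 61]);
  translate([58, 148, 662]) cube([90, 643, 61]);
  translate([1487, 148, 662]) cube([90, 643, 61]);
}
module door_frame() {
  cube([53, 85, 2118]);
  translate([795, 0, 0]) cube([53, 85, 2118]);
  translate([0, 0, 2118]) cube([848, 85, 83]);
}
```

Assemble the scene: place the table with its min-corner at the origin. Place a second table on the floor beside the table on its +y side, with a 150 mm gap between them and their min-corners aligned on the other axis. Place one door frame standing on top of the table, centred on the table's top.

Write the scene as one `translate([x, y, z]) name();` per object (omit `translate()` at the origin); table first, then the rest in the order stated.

table();
translate([0, 921, 0]) table_2();
translate([316, 343, 713]) door_frame();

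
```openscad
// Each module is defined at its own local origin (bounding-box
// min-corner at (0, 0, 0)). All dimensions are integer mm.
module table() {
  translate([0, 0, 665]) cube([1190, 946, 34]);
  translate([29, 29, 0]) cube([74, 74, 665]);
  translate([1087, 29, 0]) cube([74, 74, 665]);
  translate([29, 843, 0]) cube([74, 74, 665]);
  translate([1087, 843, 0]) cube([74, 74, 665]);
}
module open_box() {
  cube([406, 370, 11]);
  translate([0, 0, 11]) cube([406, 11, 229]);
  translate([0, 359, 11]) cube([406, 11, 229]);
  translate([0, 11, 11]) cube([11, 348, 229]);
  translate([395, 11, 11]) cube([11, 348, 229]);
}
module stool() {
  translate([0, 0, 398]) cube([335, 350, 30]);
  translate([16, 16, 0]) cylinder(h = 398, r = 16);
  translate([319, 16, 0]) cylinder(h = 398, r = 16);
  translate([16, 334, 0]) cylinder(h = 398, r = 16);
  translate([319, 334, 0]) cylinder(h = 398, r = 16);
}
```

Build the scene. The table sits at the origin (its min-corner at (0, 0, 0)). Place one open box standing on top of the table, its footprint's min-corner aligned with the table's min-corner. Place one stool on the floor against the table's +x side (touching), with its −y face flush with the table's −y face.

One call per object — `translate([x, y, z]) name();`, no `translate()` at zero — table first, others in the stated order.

table();
translate([0, 0, 699]) open_box();
translate([1190, 0, 0]) stool();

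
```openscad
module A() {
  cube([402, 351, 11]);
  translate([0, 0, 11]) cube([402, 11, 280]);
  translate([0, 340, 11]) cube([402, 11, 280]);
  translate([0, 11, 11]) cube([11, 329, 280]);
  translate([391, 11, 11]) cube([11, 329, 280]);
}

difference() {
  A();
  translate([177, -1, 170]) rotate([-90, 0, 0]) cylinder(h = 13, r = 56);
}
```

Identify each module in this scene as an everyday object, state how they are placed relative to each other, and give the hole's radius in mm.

A is an open box. The open box has a circular hole through its front wall. The hole's radius is 56 mm.

The subtracted cylinder has r = 56 mm.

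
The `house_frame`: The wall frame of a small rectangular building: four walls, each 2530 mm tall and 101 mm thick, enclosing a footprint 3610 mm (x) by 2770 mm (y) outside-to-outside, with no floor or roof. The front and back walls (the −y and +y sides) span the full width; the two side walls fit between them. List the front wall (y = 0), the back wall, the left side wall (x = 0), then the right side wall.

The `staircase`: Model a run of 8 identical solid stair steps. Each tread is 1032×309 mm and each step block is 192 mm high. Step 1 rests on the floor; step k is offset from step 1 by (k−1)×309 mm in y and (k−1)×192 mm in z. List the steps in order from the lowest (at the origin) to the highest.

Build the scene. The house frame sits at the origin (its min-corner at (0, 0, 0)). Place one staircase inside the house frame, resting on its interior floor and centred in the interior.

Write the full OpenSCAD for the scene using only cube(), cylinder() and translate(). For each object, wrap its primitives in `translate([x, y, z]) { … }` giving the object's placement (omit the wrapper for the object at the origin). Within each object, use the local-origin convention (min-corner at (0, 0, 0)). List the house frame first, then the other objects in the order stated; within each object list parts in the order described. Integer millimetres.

cube([3610, 101, 2530]);
translate([0, 2669, 0]) cube([3610, 101, 2530]);
translate([0, 101, 0]) cube([101, 2568, 2530]);
translate([3509, 101, 0]) cube([101, 2568, 2530]);
translate([1289, 149, 0]) {
  cube([1032, 309, 192]);
  translate([0, 309, 192]) cube([1032, 309, 192]);
  translate([0, 618, 384]) cube([1032, 309, 192]);
  translate([0, 927, 576]) cube([1032, 309, 192]);
  translate([0, 1236, 768]) cube([1032, 309, 192]);
  translate([0, 1545, 960]) cube([1032, 309, 192]);
  translate([0, 1854, 1152]) cube([1032, 309, 192]);
  translate([0, 2163, 1344]) cube([1032, 309, 192]);
}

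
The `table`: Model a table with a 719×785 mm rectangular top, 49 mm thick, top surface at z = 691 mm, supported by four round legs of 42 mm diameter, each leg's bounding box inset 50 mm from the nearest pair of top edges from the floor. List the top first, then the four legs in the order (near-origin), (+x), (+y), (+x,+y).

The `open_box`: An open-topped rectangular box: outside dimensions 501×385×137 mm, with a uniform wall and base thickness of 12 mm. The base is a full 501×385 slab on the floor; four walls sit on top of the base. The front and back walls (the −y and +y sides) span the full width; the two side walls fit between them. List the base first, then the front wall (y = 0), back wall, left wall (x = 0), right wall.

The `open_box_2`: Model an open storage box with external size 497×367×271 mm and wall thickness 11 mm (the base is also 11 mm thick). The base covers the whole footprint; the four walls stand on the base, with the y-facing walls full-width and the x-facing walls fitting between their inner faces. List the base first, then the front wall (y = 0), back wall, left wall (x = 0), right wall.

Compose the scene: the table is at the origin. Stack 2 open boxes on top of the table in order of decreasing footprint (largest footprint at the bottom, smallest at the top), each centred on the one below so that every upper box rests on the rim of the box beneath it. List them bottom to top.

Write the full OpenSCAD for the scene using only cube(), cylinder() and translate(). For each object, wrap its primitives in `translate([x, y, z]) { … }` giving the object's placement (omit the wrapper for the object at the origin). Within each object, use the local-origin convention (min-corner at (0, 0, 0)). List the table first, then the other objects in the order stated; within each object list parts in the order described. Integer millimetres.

translate([0, 0, 642]) cube([719, 785, 49]);
translate([71, 71, 0]) cylinder(h = 642, r = 21);
translate([648, 71, 0]) cylinder(h = 642, r = 21);
translate([71, 714, 0]) cylinder(h = 642, r = 21);
translate([648, 714, 0]) cylinder(h = 642, r = 21);
translate([109, 200, 691]) {
  cube([501, 385, 12]);
  translate([0, 0, 12]) cube([501, 12, 125]);
  translate([0, 373, 12]) cube([501, 12, 125]);
  translate([0, 12, 12]) cube([12, 361, 125]);
  translate([489, 12, 12]) cube([12, 361, 125]);
}
translate([111, 209, 828]) {
  cube([497, 367, 11]);
  translate([0, 0, 11]) cube([497, 11, 260]);
  translate([0, 356, 11]) cube([497, 11, 260]);
  translate([0, 11, 11]) cube([11, 345, 260]);
  translate([486, 11, 11]) cube([11, 345, 260]);
}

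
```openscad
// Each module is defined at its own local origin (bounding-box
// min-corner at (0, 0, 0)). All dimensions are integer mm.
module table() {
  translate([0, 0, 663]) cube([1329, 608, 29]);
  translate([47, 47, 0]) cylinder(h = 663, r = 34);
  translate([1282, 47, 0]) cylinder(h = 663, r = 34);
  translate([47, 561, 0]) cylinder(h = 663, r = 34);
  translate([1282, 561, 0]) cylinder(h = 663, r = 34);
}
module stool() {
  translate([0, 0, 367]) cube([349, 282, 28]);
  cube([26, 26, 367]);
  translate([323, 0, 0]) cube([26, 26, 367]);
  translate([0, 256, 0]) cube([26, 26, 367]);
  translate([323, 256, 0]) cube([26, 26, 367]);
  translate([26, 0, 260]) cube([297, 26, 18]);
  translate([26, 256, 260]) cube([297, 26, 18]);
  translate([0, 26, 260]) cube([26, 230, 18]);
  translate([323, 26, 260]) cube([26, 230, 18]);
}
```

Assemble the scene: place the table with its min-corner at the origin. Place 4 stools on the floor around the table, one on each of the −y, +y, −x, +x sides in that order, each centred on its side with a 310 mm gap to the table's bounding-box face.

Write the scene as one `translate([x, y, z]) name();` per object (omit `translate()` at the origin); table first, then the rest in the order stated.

table();
translate([490, -592, 0]) stool();
translate([490, 918, 0]) stool();
translate([-659, 163, 0]) stool();
translate([1639, 163, 0]) stool();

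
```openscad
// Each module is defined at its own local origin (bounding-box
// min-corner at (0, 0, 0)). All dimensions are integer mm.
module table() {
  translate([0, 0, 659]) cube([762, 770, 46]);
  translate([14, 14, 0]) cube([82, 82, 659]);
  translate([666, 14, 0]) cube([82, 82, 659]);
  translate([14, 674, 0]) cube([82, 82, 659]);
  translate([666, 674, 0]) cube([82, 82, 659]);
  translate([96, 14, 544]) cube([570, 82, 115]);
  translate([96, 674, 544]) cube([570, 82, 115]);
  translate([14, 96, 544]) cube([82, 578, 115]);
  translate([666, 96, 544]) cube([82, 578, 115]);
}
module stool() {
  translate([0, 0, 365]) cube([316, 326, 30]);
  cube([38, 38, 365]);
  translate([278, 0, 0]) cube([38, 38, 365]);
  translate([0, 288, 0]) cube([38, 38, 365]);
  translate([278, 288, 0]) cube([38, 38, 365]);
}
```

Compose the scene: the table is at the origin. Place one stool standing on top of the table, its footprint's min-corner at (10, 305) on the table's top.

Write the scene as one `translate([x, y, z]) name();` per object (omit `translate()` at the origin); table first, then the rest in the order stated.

table();
translate([10, 305, 705]) stool();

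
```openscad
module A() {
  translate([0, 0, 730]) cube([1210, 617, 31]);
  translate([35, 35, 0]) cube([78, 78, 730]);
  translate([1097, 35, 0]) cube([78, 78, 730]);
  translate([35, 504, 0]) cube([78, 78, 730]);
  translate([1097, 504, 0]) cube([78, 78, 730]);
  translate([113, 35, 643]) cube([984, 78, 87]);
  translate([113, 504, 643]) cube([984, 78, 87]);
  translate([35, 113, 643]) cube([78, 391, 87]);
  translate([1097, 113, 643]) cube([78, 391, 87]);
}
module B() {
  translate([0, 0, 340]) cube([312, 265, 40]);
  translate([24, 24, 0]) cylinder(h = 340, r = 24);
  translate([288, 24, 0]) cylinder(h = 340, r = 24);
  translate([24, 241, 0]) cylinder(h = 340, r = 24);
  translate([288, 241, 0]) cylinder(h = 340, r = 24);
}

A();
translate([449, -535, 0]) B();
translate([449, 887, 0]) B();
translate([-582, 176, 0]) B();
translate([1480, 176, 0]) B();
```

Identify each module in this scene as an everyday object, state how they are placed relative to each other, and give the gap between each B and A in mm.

Each stool's nearest face is 270 mm from the table's bounding box.

A is a table. B is a stool. Four stools sit around the table at the −y, +y, −x, +x sides. The gap between each stool and the table is 270 mm.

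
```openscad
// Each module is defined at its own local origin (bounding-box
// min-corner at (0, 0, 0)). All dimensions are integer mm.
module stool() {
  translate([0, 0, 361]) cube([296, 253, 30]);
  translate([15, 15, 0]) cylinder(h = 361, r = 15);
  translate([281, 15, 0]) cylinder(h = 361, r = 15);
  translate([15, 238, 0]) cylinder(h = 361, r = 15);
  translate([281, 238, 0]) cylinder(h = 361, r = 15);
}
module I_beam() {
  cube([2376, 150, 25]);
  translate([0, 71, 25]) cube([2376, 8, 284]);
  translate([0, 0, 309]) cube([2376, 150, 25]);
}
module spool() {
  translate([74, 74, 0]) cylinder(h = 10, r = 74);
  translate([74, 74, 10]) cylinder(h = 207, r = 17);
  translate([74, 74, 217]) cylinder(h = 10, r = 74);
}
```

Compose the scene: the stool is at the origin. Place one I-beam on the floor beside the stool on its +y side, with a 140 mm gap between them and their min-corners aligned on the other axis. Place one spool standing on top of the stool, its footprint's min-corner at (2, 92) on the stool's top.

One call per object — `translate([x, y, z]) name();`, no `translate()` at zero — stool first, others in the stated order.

stool();
translate([0, 393, 0]) I_beam();
translate([2, 92, 391]) spool();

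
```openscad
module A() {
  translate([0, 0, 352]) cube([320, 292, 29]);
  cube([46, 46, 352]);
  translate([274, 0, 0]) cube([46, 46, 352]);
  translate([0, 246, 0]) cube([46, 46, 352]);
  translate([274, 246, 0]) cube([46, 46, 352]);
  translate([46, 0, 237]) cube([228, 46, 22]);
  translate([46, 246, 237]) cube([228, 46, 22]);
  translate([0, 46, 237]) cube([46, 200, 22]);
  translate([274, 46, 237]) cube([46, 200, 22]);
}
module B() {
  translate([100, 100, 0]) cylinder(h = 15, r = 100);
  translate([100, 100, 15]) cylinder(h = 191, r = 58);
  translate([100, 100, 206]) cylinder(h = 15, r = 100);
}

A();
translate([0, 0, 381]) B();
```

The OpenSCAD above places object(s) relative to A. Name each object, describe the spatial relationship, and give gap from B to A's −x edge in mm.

A is a stool. B is a spool. The spool is on top of the stool. The gap from the spool to the stool's −x edge is 0 mm.

The spool's min-x is at 0; the stool's min-x is 0; gap = 0 mm.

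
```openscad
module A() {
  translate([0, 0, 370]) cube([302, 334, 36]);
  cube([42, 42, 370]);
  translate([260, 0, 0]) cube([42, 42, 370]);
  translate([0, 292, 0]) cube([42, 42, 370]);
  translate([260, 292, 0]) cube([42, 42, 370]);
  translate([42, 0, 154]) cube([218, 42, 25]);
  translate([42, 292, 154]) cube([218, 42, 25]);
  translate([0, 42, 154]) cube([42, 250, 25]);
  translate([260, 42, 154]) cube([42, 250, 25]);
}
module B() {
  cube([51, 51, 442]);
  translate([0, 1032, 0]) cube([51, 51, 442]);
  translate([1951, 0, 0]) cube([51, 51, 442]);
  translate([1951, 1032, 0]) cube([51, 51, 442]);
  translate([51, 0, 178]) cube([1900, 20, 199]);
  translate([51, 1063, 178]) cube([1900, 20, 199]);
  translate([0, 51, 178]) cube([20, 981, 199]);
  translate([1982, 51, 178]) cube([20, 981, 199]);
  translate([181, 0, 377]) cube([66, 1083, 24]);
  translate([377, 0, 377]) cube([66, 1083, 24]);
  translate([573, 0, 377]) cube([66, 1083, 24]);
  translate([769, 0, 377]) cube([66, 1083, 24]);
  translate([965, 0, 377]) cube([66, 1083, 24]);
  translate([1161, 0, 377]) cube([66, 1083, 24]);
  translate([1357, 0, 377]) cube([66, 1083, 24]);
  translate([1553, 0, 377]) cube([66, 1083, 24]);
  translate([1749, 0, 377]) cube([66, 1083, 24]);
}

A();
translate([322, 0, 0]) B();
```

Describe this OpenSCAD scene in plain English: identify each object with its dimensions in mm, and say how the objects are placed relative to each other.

A is a simple wooden stool: a rectangular seat 302 mm (x) by 334 mm (y), 36 mm thick, top face at z = 406 mm, on four square legs, each 42×42 mm in cross-section. The legs rest on z = 0, each flush with a corner of the seat. Four stretchers, 42 mm wide and 25 mm tall, connect adjacent legs with their undersides at z = 154 mm, each running between the inner faces of the legs it joins and aligned with the legs' outer faces on the other axis.

B is a bed frame 2002 mm long (x) by 1083 mm wide (y). Four 51×51 mm corner posts, 442 mm tall, at the corners of the footprint. Four rails of 20 mm thickness and 199 mm height run between adjacent posts with their undersides at z = 178 mm, their outer faces flush with the outside of the frame (the two x-running rails run between the posts' inner faces; the two y-running rails run between the posts' inner faces). 9 slats, each 66 mm wide (x) and 24 mm thick, lie across the top of the two x-running rails, running the full 1083 mm width of the frame in y; the slats are evenly spaced along x between the inner faces of the end posts with equal gaps (rounded down to the nearest mm) at the −x end and between each pair — any rounding remainder accumulates at the +x end.

The bed frame is on the floor beside the stool on its +x side.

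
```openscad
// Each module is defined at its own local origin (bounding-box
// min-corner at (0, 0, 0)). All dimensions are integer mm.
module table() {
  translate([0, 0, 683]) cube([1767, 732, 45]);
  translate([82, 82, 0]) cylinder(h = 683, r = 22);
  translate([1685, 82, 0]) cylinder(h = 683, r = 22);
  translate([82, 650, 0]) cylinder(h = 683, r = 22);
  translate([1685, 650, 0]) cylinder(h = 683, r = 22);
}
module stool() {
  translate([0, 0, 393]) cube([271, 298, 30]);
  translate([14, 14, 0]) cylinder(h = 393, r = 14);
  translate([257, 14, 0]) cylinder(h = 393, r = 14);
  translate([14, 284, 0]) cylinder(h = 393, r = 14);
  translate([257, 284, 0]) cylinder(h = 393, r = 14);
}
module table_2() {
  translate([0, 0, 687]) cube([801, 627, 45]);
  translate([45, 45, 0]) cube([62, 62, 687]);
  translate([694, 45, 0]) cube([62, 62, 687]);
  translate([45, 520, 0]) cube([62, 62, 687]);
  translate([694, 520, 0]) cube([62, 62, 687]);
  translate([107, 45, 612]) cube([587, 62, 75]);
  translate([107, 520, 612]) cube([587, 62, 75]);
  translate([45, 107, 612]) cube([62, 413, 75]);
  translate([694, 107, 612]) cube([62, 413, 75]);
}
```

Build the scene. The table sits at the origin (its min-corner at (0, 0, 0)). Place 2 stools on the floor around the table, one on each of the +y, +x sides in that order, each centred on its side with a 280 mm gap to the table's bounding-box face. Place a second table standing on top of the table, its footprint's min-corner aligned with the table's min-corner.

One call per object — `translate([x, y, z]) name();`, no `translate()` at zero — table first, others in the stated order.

table();
translate([748, 1012, 0]) stool();
translate([2047, 217, 0]) stool();
translate([0, 0, 728]) table_2();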